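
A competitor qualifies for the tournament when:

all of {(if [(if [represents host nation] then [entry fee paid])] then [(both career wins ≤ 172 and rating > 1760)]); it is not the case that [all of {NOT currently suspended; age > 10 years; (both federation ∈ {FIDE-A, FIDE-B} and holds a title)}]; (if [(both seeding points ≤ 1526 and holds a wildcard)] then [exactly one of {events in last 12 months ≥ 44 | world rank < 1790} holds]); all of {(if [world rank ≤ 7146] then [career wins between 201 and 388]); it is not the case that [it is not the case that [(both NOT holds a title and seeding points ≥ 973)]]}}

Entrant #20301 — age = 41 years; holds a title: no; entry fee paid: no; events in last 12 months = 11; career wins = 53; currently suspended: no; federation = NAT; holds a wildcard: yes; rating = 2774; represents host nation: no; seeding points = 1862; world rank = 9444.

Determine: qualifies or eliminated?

Qualifies

Atomic conditions:
  represents host nation: no → false
  entry fee paid: no → false
  career wins ≤ 172: 53 ≤ 172 is true
  rating > 1760: 2774 > 1760 is true
  NOT currently suspended: no → true
  age > 10 years: 41 > 10 is true
  federation ∈ {FIDE-A, FIDE-B}: NAT is not in the set → false
  holds a title: no → false
  seeding points ≤ 1526: 1862 ≤ 1526 is false
  holds a wildcard: yes → true
  events in last 12 months ≥ 44: 11 ≥ 44 is false
  world rank < 1790: 9444 < 1790 is false
  world rank ≤ 7146: 9444 ≤ 7146 is false
  career wins between 201 and 388: 53 in [201, 388] is false
  NOT holds a title: no → true
  seeding points ≥ 973: 1862 ≥ 973 is true
Combine:
[1.1] false → false (antecedent false ⇒ implication holds) = true
[1.2] true AND true = true
[1] true → true = true
[2.1.3] false AND false = false
[2.1] true AND true AND false = false
[2] NOT false = true
[3.1] false AND true = false
[3.2] exactly-one(false, false) = false
[3] false → false (antecedent false ⇒ implication holds) = true
[4.1] false → false (antecedent false ⇒ implication holds) = true
[4.2.1.1] true AND true = true
[4.2.1] NOT true = false
[4.2] NOT false = true
[4] true AND true = true
[root] true AND true AND true AND true = true
Overall: true → qualifies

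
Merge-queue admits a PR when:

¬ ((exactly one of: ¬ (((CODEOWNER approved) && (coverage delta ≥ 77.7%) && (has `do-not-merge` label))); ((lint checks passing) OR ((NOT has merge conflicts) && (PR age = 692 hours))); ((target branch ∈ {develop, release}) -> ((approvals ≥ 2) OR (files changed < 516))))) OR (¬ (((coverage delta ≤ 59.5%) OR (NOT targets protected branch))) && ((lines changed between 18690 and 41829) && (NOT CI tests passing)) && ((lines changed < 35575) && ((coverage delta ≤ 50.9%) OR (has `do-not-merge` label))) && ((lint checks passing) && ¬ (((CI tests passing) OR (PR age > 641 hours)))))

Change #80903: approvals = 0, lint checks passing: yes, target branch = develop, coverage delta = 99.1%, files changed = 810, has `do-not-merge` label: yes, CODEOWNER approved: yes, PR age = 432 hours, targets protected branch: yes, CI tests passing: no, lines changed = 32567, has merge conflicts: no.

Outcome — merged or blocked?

Atomic conditions:
  CODEOWNER approved: yes → true
  coverage delta ≥ 77.7%: 99.1 ≥ 77.7 is true
  has `do-not-merge` label: yes → true
  lint checks passing: yes → true
  NOT has merge conflicts: no → true
  PR age = 692 hours: 432 == 692 is false
  target branch ∈ {develop, release}: develop is in the set → true
  approvals ≥ 2: 0 ≥ 2 is false
  files changed < 516: 810 < 516 is false
  coverage delta ≤ 59.5%: 99.1 ≤ 59.5 is false
  NOT targets protected branch: yes → false
  lines changed between 18690 and 41829: 32567 in [18690, 41829] is true
  NOT CI tests passing: no → true
  lines changed < 35575: 32567 < 35575 is true
  coverage delta ≤ 50.9%: 99.1 ≤ 50.9 is false
  CI tests passing: no → false
  PR age > 641 hours: 432 > 641 is false
Combine:
[1.1.1.1] true AND true AND true = true
[1.1.1] NOT true = false
[1.1.2.2] true AND false = false
[1.1.2] true OR false = true
[1.1.3.2] false OR false = false
[1.1.3] true → false = false
[1.1] exactly-one(false, true, false) = true
[1] NOT true = false
[2.1.1] false OR false = false
[2.1] NOT false = true
[2.2] true AND true = true
[2.3.2] false OR true = true
[2.3] true AND true = true
[2.4.2.1] false OR false = false
[2.4.2] NOT false = true
[2.4] true AND true = true
[2] true AND true AND true AND true = true
[root] false OR true = true
Overall: true → merged

Merged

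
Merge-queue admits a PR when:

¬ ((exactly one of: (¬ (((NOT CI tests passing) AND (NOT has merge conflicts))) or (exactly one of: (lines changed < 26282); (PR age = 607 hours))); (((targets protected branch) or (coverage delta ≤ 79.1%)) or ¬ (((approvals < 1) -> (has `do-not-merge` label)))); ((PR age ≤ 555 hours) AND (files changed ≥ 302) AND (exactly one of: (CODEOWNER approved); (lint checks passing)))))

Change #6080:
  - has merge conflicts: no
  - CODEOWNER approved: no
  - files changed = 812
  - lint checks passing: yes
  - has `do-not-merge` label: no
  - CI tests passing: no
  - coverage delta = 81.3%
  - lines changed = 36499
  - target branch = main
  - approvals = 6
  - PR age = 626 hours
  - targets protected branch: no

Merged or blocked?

Atomic conditions:
  NOT CI tests passing: no → true
  NOT has merge conflicts: no → true
  lines changed < 26282: 36499 < 26282 is false
  PR age = 607 hours: 626 == 607 is false
  targets protected branch: no → false
  coverage delta ≤ 79.1%: 81.3 ≤ 79.1 is false
  approvals < 1: 6 < 1 is false
  has `do-not-merge` label: no → false
  PR age ≤ 555 hours: 626 ≤ 555 is false
  files changed ≥ 302: 812 ≥ 302 is true
  CODEOWNER approved: no → false
  lint checks passing: yes → true
Combine:
[1.1.1.1] true AND true = true
[1.1.1] NOT true = false
[1.1.2] exactly-one(false, false) = false
[1.1] false OR false = false
[1.2.1] false OR false = false
[1.2.2.1] false → false (antecedent false ⇒ implication holds) = true
[1.2.2] NOT true = false
[1.2] false OR false = false
[1.3.3] exactly-one(false, true) = true
[1.3] false AND true AND true = false
[1] exactly-one(false, false, false) = false
[root] NOT false = true
Overall: true → merged

Merged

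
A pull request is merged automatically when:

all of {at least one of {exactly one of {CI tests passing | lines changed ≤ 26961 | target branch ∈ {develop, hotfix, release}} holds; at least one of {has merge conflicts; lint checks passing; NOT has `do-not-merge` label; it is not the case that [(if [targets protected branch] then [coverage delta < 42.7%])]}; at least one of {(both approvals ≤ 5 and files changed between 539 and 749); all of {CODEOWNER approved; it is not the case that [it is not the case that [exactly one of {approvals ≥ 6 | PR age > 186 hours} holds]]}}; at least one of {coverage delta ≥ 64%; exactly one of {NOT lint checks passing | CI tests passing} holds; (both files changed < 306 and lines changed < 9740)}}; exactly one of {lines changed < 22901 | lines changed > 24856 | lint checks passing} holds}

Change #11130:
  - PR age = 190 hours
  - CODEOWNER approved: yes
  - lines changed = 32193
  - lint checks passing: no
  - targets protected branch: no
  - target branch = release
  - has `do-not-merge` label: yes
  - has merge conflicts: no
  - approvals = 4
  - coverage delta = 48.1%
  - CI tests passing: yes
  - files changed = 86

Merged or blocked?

Merged

Atomic conditions:
  CI tests passing: yes → true
  lines changed ≤ 26961: 32193 ≤ 26961 is false
  target branch ∈ {develop, hotfix, release}: release is in the set → true
  has merge conflicts: no → false
  lint checks passing: no → false
  NOT has `do-not-merge` label: yes → false
  targets protected branch: no → false
  coverage delta < 42.7%: 48.1 < 42.7 is false
  approvals ≤ 5: 4 ≤ 5 is true
  files changed between 539 and 749: 86 in [539, 749] is false
  CODEOWNER approved: yes → true
  approvals ≥ 6: 4 ≥ 6 is false
  PR age > 186 hours: 190 > 186 is true
  coverage delta ≥ 64%: 48.1 ≥ 64 is false
  NOT lint checks passing: no → true
  files changed < 306: 86 < 306 is true
  lines changed < 9740: 32193 < 9740 is false
  lines changed < 22901: 32193 < 22901 is false
  lines changed > 24856: 32193 > 24856 is true
Combine:
[1.1] exactly-one(true, false, true) = false
[1.2.4.1] false → false (antecedent false ⇒ implication holds) = true
[1.2.4] NOT true = false
[1.2] false OR false OR false OR false = false
[1.3.1] true AND false = false
[1.3.2.2.1.1] exactly-one(false, true) = true
[1.3.2.2.1] NOT true = false
[1.3.2.2] NOT false = true
[1.3.2] true AND true = true
[1.3] false OR true = true
[1.4.2] exactly-one(true, true) = false
[1.4.3] true AND false = false
[1.4] false OR false OR false = false
[1] false OR false OR true OR false = true
[2] exactly-one(false, true, false) = true
[root] true AND true = true
Overall: true → merged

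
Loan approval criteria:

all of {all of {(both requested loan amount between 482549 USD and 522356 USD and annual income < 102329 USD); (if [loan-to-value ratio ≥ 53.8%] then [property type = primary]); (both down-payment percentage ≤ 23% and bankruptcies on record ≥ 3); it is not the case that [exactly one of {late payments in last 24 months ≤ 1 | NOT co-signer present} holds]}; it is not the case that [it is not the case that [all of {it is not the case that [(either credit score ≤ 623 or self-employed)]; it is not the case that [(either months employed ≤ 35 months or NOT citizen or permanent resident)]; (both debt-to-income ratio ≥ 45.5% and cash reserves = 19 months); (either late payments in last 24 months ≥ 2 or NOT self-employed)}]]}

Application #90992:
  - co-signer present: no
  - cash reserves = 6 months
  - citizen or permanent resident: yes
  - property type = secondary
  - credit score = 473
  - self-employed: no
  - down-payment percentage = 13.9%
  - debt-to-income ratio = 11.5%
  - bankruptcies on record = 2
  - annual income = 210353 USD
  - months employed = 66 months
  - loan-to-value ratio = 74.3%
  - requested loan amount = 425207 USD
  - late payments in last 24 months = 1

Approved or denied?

Denied

Atomic conditions:
  requested loan amount between 482549 USD and 522356 USD: 425207 in [482549, 522356] is false
  annual income < 102329 USD: 210353 < 102329 is false
  loan-to-value ratio ≥ 53.8%: 74.3 ≥ 53.8 is true
  property type = primary: secondary == primary is false
  down-payment percentage ≤ 23%: 13.9 ≤ 23 is true
  bankruptcies on record ≥ 3: 2 ≥ 3 is false
  late payments in last 24 months ≤ 1: 1 ≤ 1 is true
  NOT co-signer present: no → true
  credit score ≤ 623: 473 ≤ 623 is true
  self-employed: no → false
  months employed ≤ 35 months: 66 ≤ 35 is false
  NOT citizen or permanent resident: yes → false
  debt-to-income ratio ≥ 45.5%: 11.5 ≥ 45.5 is false
  cash reserves = 19 months: 6 == 19 is false
  late payments in last 24 months ≥ 2: 1 ≥ 2 is false
  NOT self-employed: no → true
Combine:
[1.1] false AND false = false
[1.2] true → false = false
[1.3] true AND false = false
[1.4.1] exactly-one(true, true) = false
[1.4] NOT false = true
[1] false AND false AND false AND true = false
[2.1.1.1.1] true OR false = true
[2.1.1.1] NOT true = false
[2.1.1.2.1] false OR false = false
[2.1.1.2] NOT false = true
[2.1.1.3] false AND false = false
[2.1.1.4] false OR true = true
[2.1.1] false AND true AND false AND true = false
[2.1] NOT false = true
[2] NOT true = false
[root] false AND false = false
Overall: false → denied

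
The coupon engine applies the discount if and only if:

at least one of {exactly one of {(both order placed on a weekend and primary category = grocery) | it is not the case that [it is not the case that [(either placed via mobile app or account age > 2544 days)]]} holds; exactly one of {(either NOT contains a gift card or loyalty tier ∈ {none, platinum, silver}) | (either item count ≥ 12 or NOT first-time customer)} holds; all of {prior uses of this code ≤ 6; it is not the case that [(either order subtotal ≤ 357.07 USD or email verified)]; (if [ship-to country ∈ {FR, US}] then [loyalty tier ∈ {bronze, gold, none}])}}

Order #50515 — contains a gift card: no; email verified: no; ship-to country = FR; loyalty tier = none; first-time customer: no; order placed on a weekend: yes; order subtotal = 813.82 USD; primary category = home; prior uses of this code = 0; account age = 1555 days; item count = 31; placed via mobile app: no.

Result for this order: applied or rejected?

Atomic conditions:
  order placed on a weekend: yes → true
  primary category = grocery: home == grocery is false
  placed via mobile app: no → false
  account age > 2544 days: 1555 > 2544 is false
  NOT contains a gift card: no → true
  loyalty tier ∈ {none, platinum, silver}: none is in the set → true
  item count ≥ 12: 31 ≥ 12 is true
  NOT first-time customer: no → true
  prior uses of this code ≤ 6: 0 ≤ 6 is true
  order subtotal ≤ 357.07 USD: 813.82 ≤ 357.07 is false
  email verified: no → false
  ship-to country ∈ {FR, US}: FR is in the set → true
  loyalty tier ∈ {bronze, gold, none}: none is in the set → true
Combine:
[1.1] true AND false = false
[1.2.1.1] false OR false = false
[1.2.1] NOT false = true
[1.2] NOT true = false
[1] exactly-one(false, false) = false
[2.1] true OR true = true
[2.2] true OR true = true
[2] exactly-one(true, true) = false
[3.2.1] false OR false = false
[3.2] NOT false = true
[3.3] true → true = true
[3] true AND true AND true = true
[root] false OR false OR true = true
Overall: true → applied

Applied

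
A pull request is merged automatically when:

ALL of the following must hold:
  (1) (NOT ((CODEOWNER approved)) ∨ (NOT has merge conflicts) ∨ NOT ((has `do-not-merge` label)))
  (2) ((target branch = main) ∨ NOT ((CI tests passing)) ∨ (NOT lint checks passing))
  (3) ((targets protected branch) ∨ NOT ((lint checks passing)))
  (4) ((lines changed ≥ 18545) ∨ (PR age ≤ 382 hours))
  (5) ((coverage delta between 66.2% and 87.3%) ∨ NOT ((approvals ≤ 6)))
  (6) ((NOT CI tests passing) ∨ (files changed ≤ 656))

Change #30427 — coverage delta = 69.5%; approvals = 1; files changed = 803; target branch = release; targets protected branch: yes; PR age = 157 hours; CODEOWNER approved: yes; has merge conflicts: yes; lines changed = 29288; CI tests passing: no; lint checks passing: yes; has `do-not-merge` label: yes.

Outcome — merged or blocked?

Atomic conditions:
  CODEOWNER approved: yes → true
  NOT has merge conflicts: yes → false
  has `do-not-merge` label: yes → true
  target branch = main: release == main is false
  CI tests passing: no → false
  NOT lint checks passing: yes → false
  targets protected branch: yes → true
  lint checks passing: yes → true
  lines changed ≥ 18545: 29288 ≥ 18545 is true
  PR age ≤ 382 hours: 157 ≤ 382 is true
  coverage delta between 66.2% and 87.3%: 69.5 in [66.2, 87.3] is true
  approvals ≤ 6: 1 ≤ 6 is true
  NOT CI tests passing: no → true
  files changed ≤ 656: 803 ≤ 656 is false
Combine:
[1.1] NOT true = false
[1.3] NOT true = false
[1] false OR false OR false = false
[2.2] NOT false = true
[2] false OR true OR false = true
[3.2] NOT true = false
[3] true OR false = true
[4] true OR true = true
[5.2] NOT true = false
[5] true OR false = true
[6] true OR false = true
[root] false AND true AND true AND true AND true AND true = false
Overall: false → blocked

Blocked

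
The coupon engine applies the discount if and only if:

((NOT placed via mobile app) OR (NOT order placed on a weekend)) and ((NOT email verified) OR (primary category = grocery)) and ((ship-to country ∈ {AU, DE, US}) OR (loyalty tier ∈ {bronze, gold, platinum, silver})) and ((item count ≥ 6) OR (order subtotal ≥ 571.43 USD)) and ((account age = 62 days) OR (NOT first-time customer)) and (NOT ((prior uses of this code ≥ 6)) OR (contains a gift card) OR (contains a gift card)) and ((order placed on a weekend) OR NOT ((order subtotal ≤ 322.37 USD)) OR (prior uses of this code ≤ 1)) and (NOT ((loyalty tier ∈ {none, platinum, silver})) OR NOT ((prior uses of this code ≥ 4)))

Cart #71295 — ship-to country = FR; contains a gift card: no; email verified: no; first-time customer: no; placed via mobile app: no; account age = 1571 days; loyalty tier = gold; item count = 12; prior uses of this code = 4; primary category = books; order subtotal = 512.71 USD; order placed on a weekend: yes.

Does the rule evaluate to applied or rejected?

Atomic conditions:
  NOT placed via mobile app: no → true
  NOT order placed on a weekend: yes → false
  NOT email verified: no → true
  primary category = grocery: books == grocery is false
  ship-to country ∈ {AU, DE, US}: FR is not in the set → false
  loyalty tier ∈ {bronze, gold, platinum, silver}: gold is in the set → true
  item count ≥ 6: 12 ≥ 6 is true
  order subtotal ≥ 571.43 USD: 512.71 ≥ 571.43 is false
  account age = 62 days: 1571 == 62 is false
  NOT first-time customer: no → true
  prior uses of this code ≥ 6: 4 ≥ 6 is false
  contains a gift card: no → false
  order placed on a weekend: yes → true
  order subtotal ≤ 322.37 USD: 512.71 ≤ 322.37 is false
  prior uses of this code ≤ 1: 4 ≤ 1 is false
  loyalty tier ∈ {none, platinum, silver}: gold is not in the set → false
  prior uses of this code ≥ 4: 4 ≥ 4 is true
Combine:
[1] true OR false = true
[2] true OR false = true
[3] false OR true = true
[4] true OR false = true
[5] false OR true = true
[6.1] NOT false = true
[6] true OR false OR false = true
[7.2] NOT false = true
[7] true OR true OR false = true
[8.1] NOT false = true
[8.2] NOT true = false
[8] true OR false = true
[root] true AND true AND true AND true AND true AND true AND true AND true = true
Overall: true → applied

Applied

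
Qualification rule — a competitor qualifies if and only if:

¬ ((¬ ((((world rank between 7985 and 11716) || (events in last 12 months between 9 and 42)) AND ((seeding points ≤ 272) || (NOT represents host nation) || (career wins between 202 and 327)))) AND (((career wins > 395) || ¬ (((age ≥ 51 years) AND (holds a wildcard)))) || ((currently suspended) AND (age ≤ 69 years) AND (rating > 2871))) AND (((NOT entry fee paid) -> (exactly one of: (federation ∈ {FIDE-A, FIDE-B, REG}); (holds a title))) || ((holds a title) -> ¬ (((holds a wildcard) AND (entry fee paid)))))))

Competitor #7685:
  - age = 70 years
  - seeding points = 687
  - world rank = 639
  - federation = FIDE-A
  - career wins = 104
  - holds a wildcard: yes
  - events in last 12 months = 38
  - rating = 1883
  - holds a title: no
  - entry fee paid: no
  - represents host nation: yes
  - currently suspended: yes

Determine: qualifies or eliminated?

Atomic conditions:
  world rank between 7985 and 11716: 639 in [7985, 11716] is false
  events in last 12 months between 9 and 42: 38 in [9, 42] is true
  seeding points ≤ 272: 687 ≤ 272 is false
  NOT represents host nation: yes → false
  career wins between 202 and 327: 104 in [202, 327] is false
  career wins > 395: 104 > 395 is false
  age ≥ 51 years: 70 ≥ 51 is true
  holds a wildcard: yes → true
  currently suspended: yes → true
  age ≤ 69 years: 70 ≤ 69 is false
  rating > 2871: 1883 > 2871 is false
  NOT entry fee paid: no → true
  federation ∈ {FIDE-A, FIDE-B, REG}: FIDE-A is in the set → true
  holds a title: no → false
  entry fee paid: no → false
Combine:
[1.1.1.1] false OR true = true
[1.1.1.2] false OR false OR false = false
[1.1.1] true AND false = false
[1.1] NOT false = true
[1.2.1.2.1] true AND true = true
[1.2.1.2] NOT true = false
[1.2.1] false OR false = false
[1.2.2] true AND false AND false = false
[1.2] false OR false = false
[1.3.1.2] exactly-one(true, false) = true
[1.3.1] true → true = true
[1.3.2.2.1] true AND false = false
[1.3.2.2] NOT false = true
[1.3.2] false → true (antecedent false ⇒ implication holds) = true
[1.3] true OR true = true
[1] true AND false AND true = false
[root] NOT false = true
Overall: true → qualifies

Qualifies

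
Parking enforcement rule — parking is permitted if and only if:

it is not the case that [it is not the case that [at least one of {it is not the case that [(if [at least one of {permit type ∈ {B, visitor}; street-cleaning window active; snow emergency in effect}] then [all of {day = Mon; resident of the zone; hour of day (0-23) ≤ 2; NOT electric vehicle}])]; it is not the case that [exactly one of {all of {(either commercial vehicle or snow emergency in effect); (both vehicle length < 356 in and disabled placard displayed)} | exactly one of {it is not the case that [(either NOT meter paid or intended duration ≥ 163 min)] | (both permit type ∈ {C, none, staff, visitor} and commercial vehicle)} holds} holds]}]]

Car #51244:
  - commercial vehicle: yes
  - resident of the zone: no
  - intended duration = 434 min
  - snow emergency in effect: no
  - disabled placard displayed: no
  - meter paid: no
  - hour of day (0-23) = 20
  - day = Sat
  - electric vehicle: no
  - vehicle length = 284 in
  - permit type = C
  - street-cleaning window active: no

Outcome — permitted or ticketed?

Atomic conditions:
  permit type ∈ {B, visitor}: C is not in the set → false
  street-cleaning window active: no → false
  snow emergency in effect: no → false
  day = Mon: Sat == Mon is false
  resident of the zone: no → false
  hour of day (0-23) ≤ 2: 20 ≤ 2 is false
  NOT electric vehicle: no → true
  commercial vehicle: yes → true
  vehicle length < 356 in: 284 < 356 is true
  disabled placard displayed: no → false
  NOT meter paid: no → true
  intended duration ≥ 163 min: 434 ≥ 163 is true
  permit type ∈ {C, none, staff, visitor}: C is in the set → true
Combine:
[1.1.1.1.1] false OR false OR false = false
[1.1.1.1.2] false AND false AND false AND true = false
[1.1.1.1] false → false (antecedent false ⇒ implication holds) = true
[1.1.1] NOT true = false
[1.1.2.1.1.1] true OR false = true
[1.1.2.1.1.2] true AND false = false
[1.1.2.1.1] true AND false = false
[1.1.2.1.2.1.1] true OR true = true
[1.1.2.1.2.1] NOT true = false
[1.1.2.1.2.2] true AND true = true
[1.1.2.1.2] exactly-one(false, true) = true
[1.1.2.1] exactly-one(false, true) = true
[1.1.2] NOT true = false
[1.1] false OR false = false
[1] NOT false = true
[root] NOT true = false
Overall: false → ticketed

Ticketed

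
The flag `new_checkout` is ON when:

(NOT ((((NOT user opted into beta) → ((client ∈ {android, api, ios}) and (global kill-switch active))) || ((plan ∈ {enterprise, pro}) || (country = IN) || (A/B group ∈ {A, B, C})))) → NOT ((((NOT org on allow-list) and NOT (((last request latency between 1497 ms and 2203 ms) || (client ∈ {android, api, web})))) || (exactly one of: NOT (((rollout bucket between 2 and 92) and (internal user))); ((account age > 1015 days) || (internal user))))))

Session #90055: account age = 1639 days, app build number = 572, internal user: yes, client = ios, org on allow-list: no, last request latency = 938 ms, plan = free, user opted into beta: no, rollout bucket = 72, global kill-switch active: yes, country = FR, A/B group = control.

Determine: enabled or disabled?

Enabled

Atomic conditions:
  NOT user opted into beta: no → true
  client ∈ {android, api, ios}: ios is in the set → true
  global kill-switch active: yes → true
  plan ∈ {enterprise, pro}: free is not in the set → false
  country = IN: FR == IN is false
  A/B group ∈ {A, B, C}: control is not in the set → false
  NOT org on allow-list: no → true
  last request latency between 1497 ms and 2203 ms: 938 in [1497, 2203] is false
  client ∈ {android, api, web}: ios is not in the set → false
  rollout bucket between 2 and 92: 72 in [2, 92] is true
  internal user: yes → true
  account age > 1015 days: 1639 > 1015 is true
Combine:
[1.1.1.2] true AND true = true
[1.1.1] true → true = true
[1.1.2] false OR false OR false = false
[1.1] true OR false = true
[1] NOT true = false
[2.1.1.2.1] false OR false = false
[2.1.1.2] NOT false = true
[2.1.1] true AND true = true
[2.1.2.1.1] true AND true = true
[2.1.2.1] NOT true = false
[2.1.2.2] true OR true = true
[2.1.2] exactly-one(false, true) = true
[2.1] true OR true = true
[2] NOT true = false
[root] false → false (antecedent false ⇒ implication holds) = true
Overall: true → enabled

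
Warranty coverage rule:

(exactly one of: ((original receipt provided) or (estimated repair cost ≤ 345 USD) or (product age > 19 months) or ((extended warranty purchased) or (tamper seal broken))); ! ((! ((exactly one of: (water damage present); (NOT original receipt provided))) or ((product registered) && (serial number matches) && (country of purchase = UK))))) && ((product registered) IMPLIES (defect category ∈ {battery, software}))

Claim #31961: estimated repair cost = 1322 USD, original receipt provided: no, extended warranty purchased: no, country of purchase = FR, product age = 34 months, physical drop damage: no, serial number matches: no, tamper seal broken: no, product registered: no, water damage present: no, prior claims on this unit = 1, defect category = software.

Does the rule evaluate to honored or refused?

Refused

Atomic conditions:
  original receipt provided: no → false
  estimated repair cost ≤ 345 USD: 1322 ≤ 345 is false
  product age > 19 months: 34 > 19 is true
  extended warranty purchased: no → false
  tamper seal broken: no → false
  water damage present: no → false
  NOT original receipt provided: no → true
  product registered: no → false
  serial number matches: no → false
  country of purchase = UK: FR == UK is false
  defect category ∈ {battery, software}: software is in the set → true
Combine:
[1.1.4] false OR false = false
[1.1] false OR false OR true OR false = true
[1.2.1.1.1] exactly-one(false, true) = true
[1.2.1.1] NOT true = false
[1.2.1.2] false AND false AND false = false
[1.2.1] false OR false = false
[1.2] NOT false = true
[1] exactly-one(true, true) = false
[2] false → true (antecedent false ⇒ implication holds) = true
[root] false AND true = false
Overall: false → refused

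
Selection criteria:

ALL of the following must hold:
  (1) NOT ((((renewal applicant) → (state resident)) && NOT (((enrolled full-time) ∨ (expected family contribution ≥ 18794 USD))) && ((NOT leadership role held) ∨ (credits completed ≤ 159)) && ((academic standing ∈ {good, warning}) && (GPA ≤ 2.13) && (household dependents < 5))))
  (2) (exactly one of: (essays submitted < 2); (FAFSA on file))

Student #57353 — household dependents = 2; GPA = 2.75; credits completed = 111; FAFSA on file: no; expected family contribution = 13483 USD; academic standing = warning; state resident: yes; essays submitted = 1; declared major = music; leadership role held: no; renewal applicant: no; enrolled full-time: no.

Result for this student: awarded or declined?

Atomic conditions:
  renewal applicant: no → false
  state resident: yes → true
  enrolled full-time: no → false
  expected family contribution ≥ 18794 USD: 13483 ≥ 18794 is false
  NOT leadership role held: no → true
  credits completed ≤ 159: 111 ≤ 159 is true
  academic standing ∈ {good, warning}: warning is in the set → true
  GPA ≤ 2.13: 2.75 ≤ 2.13 is false
  household dependents < 5: 2 < 5 is true
  essays submitted < 2: 1 < 2 is true
  FAFSA on file: no → false
Combine:
[1.1.1] false → true (antecedent false ⇒ implication holds) = true
[1.1.2.1] false OR false = false
[1.1.2] NOT false = true
[1.1.3] true OR true = true
[1.1.4] true AND false AND true = false
[1.1] true AND true AND true AND false = false
[1] NOT false = true
[2] exactly-one(true, false) = true
[root] true AND true = true
Overall: true → awarded

Awarded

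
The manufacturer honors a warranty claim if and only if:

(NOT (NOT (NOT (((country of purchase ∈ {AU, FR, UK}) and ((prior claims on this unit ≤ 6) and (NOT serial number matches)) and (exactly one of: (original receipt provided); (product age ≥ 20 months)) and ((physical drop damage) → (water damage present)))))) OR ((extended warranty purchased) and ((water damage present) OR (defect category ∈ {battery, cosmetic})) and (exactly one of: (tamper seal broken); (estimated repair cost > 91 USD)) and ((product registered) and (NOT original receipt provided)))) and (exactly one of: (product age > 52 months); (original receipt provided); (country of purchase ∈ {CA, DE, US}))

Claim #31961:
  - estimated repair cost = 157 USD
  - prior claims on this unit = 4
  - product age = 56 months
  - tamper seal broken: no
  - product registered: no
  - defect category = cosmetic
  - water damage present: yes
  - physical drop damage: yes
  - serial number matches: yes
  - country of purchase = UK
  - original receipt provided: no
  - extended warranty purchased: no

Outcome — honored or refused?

Atomic conditions:
  country of purchase ∈ {AU, FR, UK}: UK is in the set → true
  prior claims on this unit ≤ 6: 4 ≤ 6 is true
  NOT serial number matches: yes → false
  original receipt provided: no → false
  product age ≥ 20 months: 56 ≥ 20 is true
  physical drop damage: yes → true
  water damage present: yes → true
  extended warranty purchased: no → false
  defect category ∈ {battery, cosmetic}: cosmetic is in the set → true
  tamper seal broken: no → false
  estimated repair cost > 91 USD: 157 > 91 is true
  product registered: no → false
  NOT original receipt provided: no → true
  product age > 52 months: 56 > 52 is true
  country of purchase ∈ {CA, DE, US}: UK is not in the set → false
Combine:
[1.1.1.1.1.2] true AND false = false
[1.1.1.1.1.3] exactly-one(false, true) = true
[1.1.1.1.1.4] true → true = true
[1.1.1.1.1] true AND false AND true AND true = false
[1.1.1.1] NOT false = true
[1.1.1] NOT true = false
[1.1] NOT false = true
[1.2.2] true OR true = true
[1.2.3] exactly-one(false, true) = true
[1.2.4] false AND true = false
[1.2] false AND true AND true AND false = false
[1] true OR false = true
[2] exactly-one(true, false, false) = true
[root] true AND true = true
Overall: true → honored

Honored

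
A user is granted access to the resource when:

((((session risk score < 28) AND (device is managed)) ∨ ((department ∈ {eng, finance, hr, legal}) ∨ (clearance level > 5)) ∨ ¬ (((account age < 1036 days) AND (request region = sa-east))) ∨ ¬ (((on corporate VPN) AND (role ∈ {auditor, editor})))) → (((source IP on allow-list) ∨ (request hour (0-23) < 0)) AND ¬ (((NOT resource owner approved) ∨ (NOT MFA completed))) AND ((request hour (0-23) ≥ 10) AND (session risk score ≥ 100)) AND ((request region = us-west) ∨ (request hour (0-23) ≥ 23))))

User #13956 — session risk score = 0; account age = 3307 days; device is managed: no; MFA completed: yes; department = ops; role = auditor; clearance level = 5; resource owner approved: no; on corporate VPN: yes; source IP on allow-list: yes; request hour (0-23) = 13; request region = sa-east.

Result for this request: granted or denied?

Denied

Atomic conditions:
  session risk score < 28: 0 < 28 is true
  device is managed: no → false
  department ∈ {eng, finance, hr, legal}: ops is not in the set → false
  clearance level > 5: 5 > 5 is false
  account age < 1036 days: 3307 < 1036 is false
  request region = sa-east: sa-east == sa-east is true
  on corporate VPN: yes → true
  role ∈ {auditor, editor}: auditor is in the set → true
  source IP on allow-list: yes → true
  request hour (0-23) < 0: 13 < 0 is false
  NOT resource owner approved: no → true
  NOT MFA completed: yes → false
  request hour (0-23) ≥ 10: 13 ≥ 10 is true
  session risk score ≥ 100: 0 ≥ 100 is false
  request region = us-west: sa-east == us-west is false
  request hour (0-23) ≥ 23: 13 ≥ 23 is false
Combine:
[1.1] true AND false = false
[1.2] false OR false = false
[1.3.1] false AND true = false
[1.3] NOT false = true
[1.4.1] true AND true = true
[1.4] NOT true = false
[1] false OR false OR true OR false = true
[2.1] true OR false = true
[2.2.1] true OR false = true
[2.2] NOT true = false
[2.3] true AND false = false
[2.4] false OR false = false
[2] true AND false AND false AND false = false
[root] true → false = false
Overall: false → denied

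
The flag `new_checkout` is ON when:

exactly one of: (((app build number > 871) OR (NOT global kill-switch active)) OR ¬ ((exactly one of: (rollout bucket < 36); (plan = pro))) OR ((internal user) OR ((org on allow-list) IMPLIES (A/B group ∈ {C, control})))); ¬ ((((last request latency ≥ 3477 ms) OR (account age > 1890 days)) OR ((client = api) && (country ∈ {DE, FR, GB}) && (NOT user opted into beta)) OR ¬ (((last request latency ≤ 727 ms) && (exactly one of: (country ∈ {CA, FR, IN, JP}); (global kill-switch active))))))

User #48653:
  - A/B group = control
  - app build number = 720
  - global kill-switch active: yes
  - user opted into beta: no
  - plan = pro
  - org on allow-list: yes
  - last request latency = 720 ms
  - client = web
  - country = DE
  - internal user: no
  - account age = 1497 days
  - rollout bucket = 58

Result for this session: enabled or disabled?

Disabled

Atomic conditions:
  app build number > 871: 720 > 871 is false
  NOT global kill-switch active: yes → false
  rollout bucket < 36: 58 < 36 is false
  plan = pro: pro == pro is true
  internal user: no → false
  org on allow-list: yes → true
  A/B group ∈ {C, control}: control is in the set → true
  last request latency ≥ 3477 ms: 720 ≥ 3477 is false
  account age > 1890 days: 1497 > 1890 is false
  client = api: web == api is false
  country ∈ {DE, FR, GB}: DE is in the set → true
  NOT user opted into beta: no → true
  last request latency ≤ 727 ms: 720 ≤ 727 is true
  country ∈ {CA, FR, IN, JP}: DE is not in the set → false
  global kill-switch active: yes → true
Combine:
[1.1] false OR false = false
[1.2.1] exactly-one(false, true) = true
[1.2] NOT true = false
[1.3.2] true → true = true
[1.3] false OR true = true
[1] false OR false OR true = true
[2.1.1] false OR false = false
[2.1.2] false AND true AND true = false
[2.1.3.1.2] exactly-one(false, true) = true
[2.1.3.1] true AND true = true
[2.1.3] NOT true = false
[2.1] false OR false OR false = false
[2] NOT false = true
[root] exactly-one(true, true) = false
Overall: false → disabled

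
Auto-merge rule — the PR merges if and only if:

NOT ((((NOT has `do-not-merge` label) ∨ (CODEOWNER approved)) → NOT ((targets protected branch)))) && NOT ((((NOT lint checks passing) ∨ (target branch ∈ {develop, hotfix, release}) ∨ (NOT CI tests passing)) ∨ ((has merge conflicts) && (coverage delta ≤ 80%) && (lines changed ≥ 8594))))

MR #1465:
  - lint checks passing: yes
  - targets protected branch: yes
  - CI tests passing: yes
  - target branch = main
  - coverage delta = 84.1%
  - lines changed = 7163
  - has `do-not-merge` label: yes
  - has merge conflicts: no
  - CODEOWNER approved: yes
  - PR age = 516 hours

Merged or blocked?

Atomic conditions:
  NOT has `do-not-merge` label: yes → false
  CODEOWNER approved: yes → true
  targets protected branch: yes → true
  NOT lint checks passing: yes → false
  target branch ∈ {develop, hotfix, release}: main is not in the set → false
  NOT CI tests passing: yes → false
  has merge conflicts: no → false
  coverage delta ≤ 80%: 84.1 ≤ 80 is false
  lines changed ≥ 8594: 7163 ≥ 8594 is false
Combine:
[1.1.1] false OR true = true
[1.1.2] NOT true = false
[1.1] true → false = false
[1] NOT false = true
[2.1.1] false OR false OR false = false
[2.1.2] false AND false AND false = false
[2.1] false OR false = false
[2] NOT false = true
[root] true AND true = true
Overall: true → merged

Merged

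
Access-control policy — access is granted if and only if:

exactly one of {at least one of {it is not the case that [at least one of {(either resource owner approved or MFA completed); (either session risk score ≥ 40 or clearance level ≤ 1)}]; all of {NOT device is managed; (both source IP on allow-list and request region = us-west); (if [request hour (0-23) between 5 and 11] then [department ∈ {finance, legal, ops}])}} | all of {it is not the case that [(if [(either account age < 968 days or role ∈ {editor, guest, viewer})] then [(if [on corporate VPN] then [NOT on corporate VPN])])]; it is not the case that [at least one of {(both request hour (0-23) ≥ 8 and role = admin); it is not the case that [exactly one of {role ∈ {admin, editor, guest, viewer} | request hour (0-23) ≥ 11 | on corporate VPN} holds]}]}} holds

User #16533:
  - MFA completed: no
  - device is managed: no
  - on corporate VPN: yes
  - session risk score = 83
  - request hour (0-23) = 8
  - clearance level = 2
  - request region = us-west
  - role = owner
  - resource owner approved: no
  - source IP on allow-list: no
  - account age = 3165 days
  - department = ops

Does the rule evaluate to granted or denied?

Atomic conditions:
  resource owner approved: no → false
  MFA completed: no → false
  session risk score ≥ 40: 83 ≥ 40 is true
  clearance level ≤ 1: 2 ≤ 1 is false
  NOT device is managed: no → true
  source IP on allow-list: no → false
  request region = us-west: us-west == us-west is true
  request hour (0-23) between 5 and 11: 8 in [5, 11] is true
  department ∈ {finance, legal, ops}: ops is in the set → true
  account age < 968 days: 3165 < 968 is false
  role ∈ {editor, guest, viewer}: owner is not in the set → false
  on corporate VPN: yes → true
  NOT on corporate VPN: yes → false
  request hour (0-23) ≥ 8: 8 ≥ 8 is true
  role = admin: owner == admin is false
  role ∈ {admin, editor, guest, viewer}: owner is not in the set → false
  request hour (0-23) ≥ 11: 8 ≥ 11 is false
Combine:
[1.1.1.1] false OR false = false
[1.1.1.2] true OR false = true
[1.1.1] false OR true = true
[1.1] NOT true = false
[1.2.2] false AND true = false
[1.2.3] true → true = true
[1.2] true AND false AND true = false
[1] false OR false = false
[2.1.1.1] false OR false = false
[2.1.1.2] true → false = false
[2.1.1] false → false (antecedent false ⇒ implication holds) = true
[2.1] NOT true = false
[2.2.1.1] true AND false = false
[2.2.1.2.1] exactly-one(false, false, true) = true
[2.2.1.2] NOT true = false
[2.2.1] false OR false = false
[2.2] NOT false = true
[2] false AND true = false
[root] exactly-one(false, false) = false
Overall: false → denied

Denied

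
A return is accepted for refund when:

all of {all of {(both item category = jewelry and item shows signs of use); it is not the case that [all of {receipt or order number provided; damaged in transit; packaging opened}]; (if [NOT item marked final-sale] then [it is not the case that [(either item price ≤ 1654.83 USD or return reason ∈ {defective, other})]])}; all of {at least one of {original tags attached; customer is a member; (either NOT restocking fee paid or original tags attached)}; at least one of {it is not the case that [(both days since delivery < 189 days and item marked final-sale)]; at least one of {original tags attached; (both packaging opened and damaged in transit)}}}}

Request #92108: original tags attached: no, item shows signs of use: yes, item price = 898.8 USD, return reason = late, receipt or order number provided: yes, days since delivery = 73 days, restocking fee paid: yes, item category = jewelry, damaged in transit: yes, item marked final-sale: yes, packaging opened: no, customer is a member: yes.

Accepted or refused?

Atomic conditions:
  item category = jewelry: jewelry == jewelry is true
  item shows signs of use: yes → true
  receipt or order number provided: yes → true
  damaged in transit: yes → true
  packaging opened: no → false
  NOT item marked final-sale: yes → false
  item price ≤ 1654.83 USD: 898.8 ≤ 1654.83 is true
  return reason ∈ {defective, other}: late is not in the set → false
  original tags attached: no → false
  customer is a member: yes → true
  NOT restocking fee paid: yes → false
  days since delivery < 189 days: 73 < 189 is true
  item marked final-sale: yes → true
Combine:
[1.1] true AND true = true
[1.2.1] true AND true AND false = false
[1.2] NOT false = true
[1.3.2.1] true OR false = true
[1.3.2] NOT true = false
[1.3] false → false (antecedent false ⇒ implication holds) = true
[1] true AND true AND true = true
[2.1.3] false OR false = false
[2.1] false OR true OR false = true
[2.2.1.1] true AND true = true
[2.2.1] NOT true = false
[2.2.2.2] false AND true = false
[2.2.2] false OR false = false
[2.2] false OR false = false
[2] true AND false = false
[root] true AND false = false
Overall: false → refused

Refused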